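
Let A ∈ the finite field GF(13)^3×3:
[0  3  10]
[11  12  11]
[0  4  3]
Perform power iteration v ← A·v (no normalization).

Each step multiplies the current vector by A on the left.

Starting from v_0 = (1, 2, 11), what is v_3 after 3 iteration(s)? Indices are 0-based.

v_0 = (1, 2, 11).
v_1 = A·v_0 = (12, 0, 2).
v_2 = A·v_1 = (7, 11, 6).
v_3 = A·v_2 = (2, 2, 10).

v_3 = (2, 2, 10)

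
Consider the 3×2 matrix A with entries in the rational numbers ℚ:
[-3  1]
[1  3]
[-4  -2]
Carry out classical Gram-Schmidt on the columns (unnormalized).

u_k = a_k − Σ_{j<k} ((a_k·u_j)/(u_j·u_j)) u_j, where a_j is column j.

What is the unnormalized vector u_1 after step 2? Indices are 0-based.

u_1 = (25/13, 35/13, -10/13)

Step 1: u_0 = a_0 = (-3, 1, -4).
Step 2: u_1 = a_1 − (4/13)·u_0 = (25/13, 35/13, -10/13).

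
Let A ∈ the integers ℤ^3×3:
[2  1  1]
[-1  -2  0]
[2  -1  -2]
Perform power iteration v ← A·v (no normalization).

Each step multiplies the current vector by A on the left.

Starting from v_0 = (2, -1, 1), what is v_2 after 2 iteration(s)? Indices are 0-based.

v_0 = (2, -1, 1).
v_1 = A·v_0 = (4, 0, 3).
v_2 = A·v_1 = (11, -4, 2).

v_2 = (11, -4, 2)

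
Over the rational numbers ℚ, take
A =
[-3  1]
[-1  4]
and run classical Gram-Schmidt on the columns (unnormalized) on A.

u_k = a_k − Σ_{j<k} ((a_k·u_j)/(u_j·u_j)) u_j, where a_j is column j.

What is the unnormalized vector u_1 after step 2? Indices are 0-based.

u_1 = (-11/10, 33/10)

Step 1: u_0 = a_0 = (-3, -1).
Step 2: u_1 = a_1 − (-7/10)·u_0 = (-11/10, 33/10).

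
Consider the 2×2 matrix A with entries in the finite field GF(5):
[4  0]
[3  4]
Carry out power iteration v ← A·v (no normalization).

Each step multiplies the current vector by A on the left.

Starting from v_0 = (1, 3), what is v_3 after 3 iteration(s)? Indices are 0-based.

v_3 = (4, 1)

v_0 = (1, 3).
v_1 = A·v_0 = (4, 0).
v_2 = A·v_1 = (1, 2).
v_3 = A·v_2 = (4, 1).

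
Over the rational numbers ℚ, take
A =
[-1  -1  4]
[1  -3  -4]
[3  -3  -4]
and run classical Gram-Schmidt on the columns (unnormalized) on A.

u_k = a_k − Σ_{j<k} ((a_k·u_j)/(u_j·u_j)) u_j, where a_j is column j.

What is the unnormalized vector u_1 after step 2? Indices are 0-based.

u_1 = (-2, -2, 0)

Step 1: u_0 = a_0 = (-1, 1, 3).
Step 2: u_1 = a_1 − (-1)·u_0 = (-2, -2, 0).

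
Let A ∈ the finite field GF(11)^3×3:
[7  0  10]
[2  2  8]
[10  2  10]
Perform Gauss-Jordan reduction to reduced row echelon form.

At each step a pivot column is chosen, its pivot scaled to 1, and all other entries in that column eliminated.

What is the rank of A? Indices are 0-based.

rank = 2

pivot(0,0)=7: scale R0 → (1, 0, 3)
  clear (1,0): R1 −= (2)R0 → (0, 2, 2)
  clear (2,0): R2 −= (10)R0 → (0, 2, 2)
pivot(1,1)=2: scale R1 → (0, 1, 1)
  clear (2,1): R2 −= (2)R1 → (0, 0, 0)
col 2: no nonzero at/below row 2; advance.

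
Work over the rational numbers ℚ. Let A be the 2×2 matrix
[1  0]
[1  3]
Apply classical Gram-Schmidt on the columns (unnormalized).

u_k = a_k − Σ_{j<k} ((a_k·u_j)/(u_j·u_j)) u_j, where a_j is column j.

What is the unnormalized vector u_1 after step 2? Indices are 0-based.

Step 1: u_0 = a_0 = (1, 1).
Step 2: u_1 = a_1 − (3/2)·u_0 = (-3/2, 3/2).

u_1 = (-3/2, 3/2)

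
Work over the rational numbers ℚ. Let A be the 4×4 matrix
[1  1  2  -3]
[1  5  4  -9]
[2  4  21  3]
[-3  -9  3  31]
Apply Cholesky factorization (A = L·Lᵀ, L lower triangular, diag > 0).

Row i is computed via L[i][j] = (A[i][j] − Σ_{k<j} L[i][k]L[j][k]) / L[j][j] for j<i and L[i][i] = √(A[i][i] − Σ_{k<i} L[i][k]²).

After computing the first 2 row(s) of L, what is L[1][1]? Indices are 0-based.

Step 1: L[0][0] = √(1) = 1.
  L[1][0] = (1) / L[0][0] = 1.
Step 2: L[1][1] = √(4) = 2.

L[1][1] = 2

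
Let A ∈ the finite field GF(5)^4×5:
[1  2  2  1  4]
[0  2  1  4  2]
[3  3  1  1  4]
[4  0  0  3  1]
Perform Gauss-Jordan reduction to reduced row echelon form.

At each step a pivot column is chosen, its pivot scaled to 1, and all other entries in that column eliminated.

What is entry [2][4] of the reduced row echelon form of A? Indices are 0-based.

pivot(0,0)=1: scale R0 → (1, 2, 2, 1, 4)
  clear (2,0): R2 −= (3)R0 → (0, 2, 0, 3, 2)
  clear (3,0): R3 −= (4)R0 → (0, 2, 2, 4, 0)
pivot(1,1)=2: scale R1 → (0, 1, 3, 2, 1)
  clear (0,1): R0 −= (2)R1 → (1, 0, 1, 2, 2)
  clear (2,1): R2 −= (2)R1 → (0, 0, 4, 4, 0)
  clear (3,1): R3 −= (2)R1 → (0, 0, 1, 0, 3)
pivot(2,2)=4: scale R2 → (0, 0, 1, 1, 0)
  clear (0,2): R0 −= (1)R2 → (1, 0, 0, 1, 2)
  clear (1,2): R1 −= (3)R2 → (0, 1, 0, 4, 1)
  clear (3,2): R3 −= (1)R2 → (0, 0, 0, 4, 3)
pivot(3,3)=4: scale R3 → (0, 0, 0, 1, 2)
  clear (0,3): R0 −= (1)R3 → (1, 0, 0, 0, 0)
  clear (1,3): R1 −= (4)R3 → (0, 1, 0, 0, 3)
  clear (2,3): R2 −= (1)R3 → (0, 0, 1, 0, 3)

M[2][4] = 3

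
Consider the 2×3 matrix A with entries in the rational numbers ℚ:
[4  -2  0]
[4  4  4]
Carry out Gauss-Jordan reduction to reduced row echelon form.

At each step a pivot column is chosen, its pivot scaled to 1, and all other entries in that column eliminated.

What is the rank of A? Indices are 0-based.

[1] R0 /= 4  ⇒  (1, -1/2, 0)
     R1 -= 4·R0  ⇒  (0, 6, 4)
[2] R1 /= 6  ⇒  (0, 1, 2/3)
     R0 -= -1/2·R1  ⇒  (1, 0, 1/3)

rank = 2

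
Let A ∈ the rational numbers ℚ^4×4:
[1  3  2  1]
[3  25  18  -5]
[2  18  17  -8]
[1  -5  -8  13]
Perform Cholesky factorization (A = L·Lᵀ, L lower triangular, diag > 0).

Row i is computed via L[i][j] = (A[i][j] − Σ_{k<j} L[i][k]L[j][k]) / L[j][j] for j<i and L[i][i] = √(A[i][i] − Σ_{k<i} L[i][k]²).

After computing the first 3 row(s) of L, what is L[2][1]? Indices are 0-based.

L[2][1] = 3

Step 1: L[0][0] = √(1) = 1.
  L[1][0] = (3) / L[0][0] = 3.
Step 2: L[1][1] = √(16) = 4.
  L[2][0] = (2) / L[0][0] = 2.
  L[2][1] = (12) / L[1][1] = 3.
Step 3: L[2][2] = √(4) = 2.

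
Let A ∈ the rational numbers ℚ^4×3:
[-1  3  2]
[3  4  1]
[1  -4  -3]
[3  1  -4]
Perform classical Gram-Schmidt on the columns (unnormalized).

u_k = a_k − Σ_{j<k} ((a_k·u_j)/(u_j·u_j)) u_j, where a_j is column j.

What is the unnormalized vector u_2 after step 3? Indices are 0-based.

Step 1: u_0 = a_0 = (-1, 3, 1, 3).
Step 2: u_1 = a_1 − (2/5)·u_0 = (17/5, 14/5, -22/5, -1/5).
Step 3: u_2 = a_2 − (-7/10)·u_0 − (59/97)·u_1 = (-149/194, 271/194, 73/194, -345/194).

u_2 = (-149/194, 271/194, 73/194, -345/194)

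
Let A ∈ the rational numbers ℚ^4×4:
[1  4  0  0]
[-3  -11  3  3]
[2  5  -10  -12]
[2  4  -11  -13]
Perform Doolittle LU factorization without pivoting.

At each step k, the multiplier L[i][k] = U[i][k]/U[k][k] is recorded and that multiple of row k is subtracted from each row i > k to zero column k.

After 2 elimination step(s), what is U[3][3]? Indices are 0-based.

U[3][3] = -1

Step 1: pivot at (0,0) is 1.
  row1 ← row1 − (-3)·row0  ⇒  L[1][0]=-3, U row1=(0, 1, 3, 3)
  row2 ← row2 − (2)·row0  ⇒  L[2][0]=2, U row2=(0, -3, -10, -12)
  row3 ← row3 − (2)·row0  ⇒  L[3][0]=2, U row3=(0, -4, -11, -13)
Step 2: pivot at (1,1) is 1.
  row2 ← row2 − (-3)·row1  ⇒  L[2][1]=-3, U row2=(0, 0, -1, -3)
  row3 ← row3 − (-4)·row1  ⇒  L[3][1]=-4, U row3=(0, 0, 1, -1)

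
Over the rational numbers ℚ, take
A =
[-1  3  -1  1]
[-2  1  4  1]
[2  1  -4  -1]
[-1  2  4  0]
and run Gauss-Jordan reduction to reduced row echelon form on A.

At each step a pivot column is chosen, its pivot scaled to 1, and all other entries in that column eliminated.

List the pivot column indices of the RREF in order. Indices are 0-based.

pivot columns: 0, 1, 2, 3

pivot(0,0)=-1: scale R0 → (1, -3, 1, -1)
  clear (1,0): R1 −= (-2)R0 → (0, -5, 6, -1)
  clear (2,0): R2 −= (2)R0 → (0, 7, -6, 1)
  clear (3,0): R3 −= (-1)R0 → (0, -1, 5, -1)
pivot(1,1)=-5: scale R1 → (0, 1, -6/5, 1/5)
  clear (0,1): R0 −= (-3)R1 → (1, 0, -13/5, -2/5)
  clear (2,1): R2 −= (7)R1 → (0, 0, 12/5, -2/5)
  clear (3,1): R3 −= (-1)R1 → (0, 0, 19/5, -4/5)
pivot(2,2)=12/5: scale R2 → (0, 0, 1, -1/6)
  clear (0,2): R0 −= (-13/5)R2 → (1, 0, 0, -5/6)
  clear (1,2): R1 −= (-6/5)R2 → (0, 1, 0, 0)
  clear (3,2): R3 −= (19/5)R2 → (0, 0, 0, -1/6)
pivot(3,3)=-1/6: scale R3 → (0, 0, 0, 1)
  clear (0,3): R0 −= (-5/6)R3 → (1, 0, 0, 0)
  clear (2,3): R2 −= (-1/6)R3 → (0, 0, 1, 0)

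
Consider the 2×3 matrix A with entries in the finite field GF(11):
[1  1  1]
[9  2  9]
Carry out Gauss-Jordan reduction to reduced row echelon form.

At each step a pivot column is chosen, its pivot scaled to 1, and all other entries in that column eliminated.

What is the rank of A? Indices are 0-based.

rank = 2

step 1: normalize row 0 (÷1) = (1, 1, 1)
  row 1: subtract 9×row0 = (0, 4, 0)
step 2: normalize row 1 (÷4) = (0, 1, 0)
  row 0: subtract 1×row1 = (1, 0, 1)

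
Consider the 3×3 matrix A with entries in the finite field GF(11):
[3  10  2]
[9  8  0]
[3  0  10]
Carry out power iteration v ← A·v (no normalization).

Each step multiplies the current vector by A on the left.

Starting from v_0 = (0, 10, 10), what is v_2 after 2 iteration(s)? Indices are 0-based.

v_2 = (7, 4, 7)

v_0 = (0, 10, 10).
v_1 = A·v_0 = (10, 3, 1).
v_2 = A·v_1 = (7, 4, 7).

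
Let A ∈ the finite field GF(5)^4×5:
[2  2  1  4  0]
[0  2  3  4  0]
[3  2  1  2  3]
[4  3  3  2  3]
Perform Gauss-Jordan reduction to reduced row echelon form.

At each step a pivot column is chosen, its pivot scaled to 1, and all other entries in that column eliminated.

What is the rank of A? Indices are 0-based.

rank = 4

step 1: normalize row 0 (÷2) = (1, 1, 3, 2, 0)
  row 2: subtract 3×row0 = (0, 4, 2, 1, 3)
  row 3: subtract 4×row0 = (0, 4, 1, 4, 3)
step 2: normalize row 1 (÷2) = (0, 1, 4, 2, 0)
  row 0: subtract 1×row1 = (1, 0, 4, 0, 0)
  row 2: subtract 4×row1 = (0, 0, 1, 3, 3)
  row 3: subtract 4×row1 = (0, 0, 0, 1, 3)
step 3: normalize row 2 (÷1) = (0, 0, 1, 3, 3)
  row 0: subtract 4×row2 = (1, 0, 0, 3, 3)
  row 1: subtract 4×row2 = (0, 1, 0, 0, 3)
step 4: normalize row 3 (÷1) = (0, 0, 0, 1, 3)
  row 0: subtract 3×row3 = (1, 0, 0, 0, 4)
  row 2: subtract 3×row3 = (0, 0, 1, 0, 4)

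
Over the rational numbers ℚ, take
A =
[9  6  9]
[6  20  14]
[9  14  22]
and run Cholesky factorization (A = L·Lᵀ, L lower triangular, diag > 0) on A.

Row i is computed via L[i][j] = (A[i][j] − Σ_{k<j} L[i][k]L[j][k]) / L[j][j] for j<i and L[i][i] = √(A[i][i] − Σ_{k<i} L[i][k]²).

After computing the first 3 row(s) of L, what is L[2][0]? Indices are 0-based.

Step 1: L[0][0] = √(9) = 3.
  L[1][0] = (6) / L[0][0] = 2.
Step 2: L[1][1] = √(16) = 4.
  L[2][0] = (9) / L[0][0] = 3.
  L[2][1] = (8) / L[1][1] = 2.
Step 3: L[2][2] = √(9) = 3.

L[2][0] = 3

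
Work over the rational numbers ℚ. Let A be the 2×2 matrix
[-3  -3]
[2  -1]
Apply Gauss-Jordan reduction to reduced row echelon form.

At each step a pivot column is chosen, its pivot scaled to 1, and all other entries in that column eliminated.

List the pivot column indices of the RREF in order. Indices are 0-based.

pivot columns: 0, 1

[1] R0 /= -3  ⇒  (1, 1)
     R1 -= 2·R0  ⇒  (0, -3)
[2] R1 /= -3  ⇒  (0, 1)
     R0 -= 1·R1  ⇒  (1, 0)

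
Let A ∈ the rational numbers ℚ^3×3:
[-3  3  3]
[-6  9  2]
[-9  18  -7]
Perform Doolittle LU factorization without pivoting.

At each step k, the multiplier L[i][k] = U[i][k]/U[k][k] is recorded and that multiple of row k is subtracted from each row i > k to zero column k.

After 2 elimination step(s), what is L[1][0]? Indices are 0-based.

[col 0] pivot -3
  R1 -= 2*R0 → (0, 3, -4)  (L[1][0] := 2)
  R2 -= 3*R0 → (0, 9, -16)  (L[2][0] := 3)
[col 1] pivot 3
  R2 -= 3*R1 → (0, 0, -4)  (L[2][1] := 3)

L[1][0] = 2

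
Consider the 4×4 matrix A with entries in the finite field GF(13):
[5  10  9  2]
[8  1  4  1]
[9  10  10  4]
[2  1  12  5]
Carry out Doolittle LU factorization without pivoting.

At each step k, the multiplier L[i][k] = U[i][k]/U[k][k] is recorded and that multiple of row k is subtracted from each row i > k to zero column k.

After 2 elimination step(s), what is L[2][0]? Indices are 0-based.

k=0: U[0][0]=5
  eliminate (1,0): mult=12, new row 1: (0, 11, 0, 3); set L[1][0]=12
  eliminate (2,0): mult=7, new row 2: (0, 5, 12, 3); set L[2][0]=7
  eliminate (3,0): mult=3, new row 3: (0, 10, 11, 12); set L[3][0]=3
k=1: U[1][1]=11
  eliminate (2,1): mult=4, new row 2: (0, 0, 12, 4); set L[2][1]=4
  eliminate (3,1): mult=8, new row 3: (0, 0, 11, 1); set L[3][1]=8

L[2][0] = 7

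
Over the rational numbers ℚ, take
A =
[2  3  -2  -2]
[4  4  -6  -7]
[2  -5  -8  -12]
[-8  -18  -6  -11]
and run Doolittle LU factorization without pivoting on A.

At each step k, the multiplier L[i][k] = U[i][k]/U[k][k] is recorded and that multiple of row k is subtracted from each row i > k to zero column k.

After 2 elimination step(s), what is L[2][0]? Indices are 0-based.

L[2][0] = 1

k=0: U[0][0]=2
  eliminate (1,0): mult=2, new row 1: (0, -2, -2, -3); set L[1][0]=2
  eliminate (2,0): mult=1, new row 2: (0, -8, -6, -10); set L[2][0]=1
  eliminate (3,0): mult=-4, new row 3: (0, -6, -14, -19); set L[3][0]=-4
k=1: U[1][1]=-2
  eliminate (2,1): mult=4, new row 2: (0, 0, 2, 2); set L[2][1]=4
  eliminate (3,1): mult=3, new row 3: (0, 0, -8, -10); set L[3][1]=3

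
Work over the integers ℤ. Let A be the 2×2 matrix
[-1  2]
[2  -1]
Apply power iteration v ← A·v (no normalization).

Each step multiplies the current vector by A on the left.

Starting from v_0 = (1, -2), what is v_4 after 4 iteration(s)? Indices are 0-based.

v_4 = (121, -122)

v_0 = (1, -2).
v_1 = A·v_0 = (-5, 4).
v_2 = A·v_1 = (13, -14).
v_3 = A·v_2 = (-41, 40).
v_4 = A·v_3 = (121, -122).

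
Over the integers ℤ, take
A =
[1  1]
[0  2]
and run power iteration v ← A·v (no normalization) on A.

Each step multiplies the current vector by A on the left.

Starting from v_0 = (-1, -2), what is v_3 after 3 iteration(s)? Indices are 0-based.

v_0 = (-1, -2).
v_1 = A·v_0 = (-3, -4).
v_2 = A·v_1 = (-7, -8).
v_3 = A·v_2 = (-15, -16).

v_3 = (-15, -16)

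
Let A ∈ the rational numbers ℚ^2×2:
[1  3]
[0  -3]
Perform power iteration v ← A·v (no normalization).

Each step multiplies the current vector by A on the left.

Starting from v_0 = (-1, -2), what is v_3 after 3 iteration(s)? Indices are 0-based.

v_0 = (-1, -2).
v_1 = A·v_0 = (-7, 6).
v_2 = A·v_1 = (11, -18).
v_3 = A·v_2 = (-43, 54).

v_3 = (-43, 54)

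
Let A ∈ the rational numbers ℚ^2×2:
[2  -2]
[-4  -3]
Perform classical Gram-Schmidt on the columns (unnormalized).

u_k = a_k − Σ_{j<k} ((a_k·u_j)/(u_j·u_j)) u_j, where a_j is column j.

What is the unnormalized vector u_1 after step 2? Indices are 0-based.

Step 1: u_0 = a_0 = (2, -4).
Step 2: u_1 = a_1 − (2/5)·u_0 = (-14/5, -7/5).

u_1 = (-14/5, -7/5)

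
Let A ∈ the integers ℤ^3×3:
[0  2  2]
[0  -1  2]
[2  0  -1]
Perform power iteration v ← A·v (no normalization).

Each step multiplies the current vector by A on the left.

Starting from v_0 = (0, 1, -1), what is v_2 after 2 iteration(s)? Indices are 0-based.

v_0 = (0, 1, -1).
v_1 = A·v_0 = (0, -3, 1).
v_2 = A·v_1 = (-4, 5, -1).

v_2 = (-4, 5, -1)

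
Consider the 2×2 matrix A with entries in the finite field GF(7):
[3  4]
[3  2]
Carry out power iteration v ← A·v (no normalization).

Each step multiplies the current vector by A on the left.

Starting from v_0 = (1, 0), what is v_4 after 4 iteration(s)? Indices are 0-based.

v_4 = (6, 2)

v_0 = (1, 0).
v_1 = A·v_0 = (3, 3).
v_2 = A·v_1 = (0, 1).
v_3 = A·v_2 = (4, 2).
v_4 = A·v_3 = (6, 2).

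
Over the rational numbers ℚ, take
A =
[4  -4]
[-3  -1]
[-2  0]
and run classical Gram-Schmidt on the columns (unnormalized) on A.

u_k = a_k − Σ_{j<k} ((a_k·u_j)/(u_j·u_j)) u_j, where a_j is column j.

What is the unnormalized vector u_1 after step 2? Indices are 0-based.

u_1 = (-64/29, -68/29, -26/29)

Step 1: u_0 = a_0 = (4, -3, -2).
Step 2: u_1 = a_1 − (-13/29)·u_0 = (-64/29, -68/29, -26/29).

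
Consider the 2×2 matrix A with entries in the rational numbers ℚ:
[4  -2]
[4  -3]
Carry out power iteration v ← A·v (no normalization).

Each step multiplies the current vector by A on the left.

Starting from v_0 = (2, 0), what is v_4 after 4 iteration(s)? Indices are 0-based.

v_4 = (112, 72)

v_0 = (2, 0).
v_1 = A·v_0 = (8, 8).
v_2 = A·v_1 = (16, 8).
v_3 = A·v_2 = (48, 40).
v_4 = A·v_3 = (112, 72).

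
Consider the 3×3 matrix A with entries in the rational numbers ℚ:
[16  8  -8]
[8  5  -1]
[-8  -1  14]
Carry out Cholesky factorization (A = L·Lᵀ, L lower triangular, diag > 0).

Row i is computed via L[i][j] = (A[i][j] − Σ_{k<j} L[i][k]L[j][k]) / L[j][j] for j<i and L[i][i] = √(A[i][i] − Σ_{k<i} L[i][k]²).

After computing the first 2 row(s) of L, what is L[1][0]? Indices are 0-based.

L[1][0] = 2

Step 1: L[0][0] = √(16) = 4.
  L[1][0] = (8) / L[0][0] = 2.
Step 2: L[1][1] = √(1) = 1.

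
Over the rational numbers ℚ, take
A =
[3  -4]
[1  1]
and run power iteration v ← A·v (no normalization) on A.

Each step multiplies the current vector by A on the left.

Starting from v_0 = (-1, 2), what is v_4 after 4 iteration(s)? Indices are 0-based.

v_4 = (-25, -118)

v_0 = (-1, 2).
v_1 = A·v_0 = (-11, 1).
v_2 = A·v_1 = (-37, -10).
v_3 = A·v_2 = (-71, -47).
v_4 = A·v_3 = (-25, -118).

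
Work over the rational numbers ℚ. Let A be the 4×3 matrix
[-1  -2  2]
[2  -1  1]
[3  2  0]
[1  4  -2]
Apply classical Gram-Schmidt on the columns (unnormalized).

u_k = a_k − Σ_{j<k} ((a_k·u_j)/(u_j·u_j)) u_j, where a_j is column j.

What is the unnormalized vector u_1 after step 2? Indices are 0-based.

Step 1: u_0 = a_0 = (-1, 2, 3, 1).
Step 2: u_1 = a_1 − (2/3)·u_0 = (-4/3, -7/3, 0, 10/3).

u_1 = (-4/3, -7/3, 0, 10/3)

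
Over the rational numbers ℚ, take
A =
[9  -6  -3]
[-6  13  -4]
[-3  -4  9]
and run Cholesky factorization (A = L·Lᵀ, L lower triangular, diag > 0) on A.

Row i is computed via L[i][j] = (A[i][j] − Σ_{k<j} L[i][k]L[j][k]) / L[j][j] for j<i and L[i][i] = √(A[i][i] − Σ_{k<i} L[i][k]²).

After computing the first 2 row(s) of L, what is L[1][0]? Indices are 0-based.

Step 1: L[0][0] = √(9) = 3.
  L[1][0] = (-6) / L[0][0] = -2.
Step 2: L[1][1] = √(9) = 3.

L[1][0] = -2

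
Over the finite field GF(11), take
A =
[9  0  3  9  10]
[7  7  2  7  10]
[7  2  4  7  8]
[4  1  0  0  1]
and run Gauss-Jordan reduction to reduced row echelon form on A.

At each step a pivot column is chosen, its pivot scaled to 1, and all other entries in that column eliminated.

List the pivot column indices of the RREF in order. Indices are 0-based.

pivot columns: 0, 1, 2, 3

[1] R0 /= 9  ⇒  (1, 0, 4, 1, 6)
     R1 -= 7·R0  ⇒  (0, 7, 7, 0, 1)
     R2 -= 7·R0  ⇒  (0, 2, 9, 0, 10)
     R3 -= 4·R0  ⇒  (0, 1, 6, 7, 10)
[2] R1 /= 7  ⇒  (0, 1, 1, 0, 8)
     R2 -= 2·R1  ⇒  (0, 0, 7, 0, 5)
     R3 -= 1·R1  ⇒  (0, 0, 5, 7, 2)
[3] R2 /= 7  ⇒  (0, 0, 1, 0, 7)
     R0 -= 4·R2  ⇒  (1, 0, 0, 1, 0)
     R1 -= 1·R2  ⇒  (0, 1, 0, 0, 1)
     R3 -= 5·R2  ⇒  (0, 0, 0, 7, 0)
[4] R3 /= 7  ⇒  (0, 0, 0, 1, 0)
     R0 -= 1·R3  ⇒  (1, 0, 0, 0, 0)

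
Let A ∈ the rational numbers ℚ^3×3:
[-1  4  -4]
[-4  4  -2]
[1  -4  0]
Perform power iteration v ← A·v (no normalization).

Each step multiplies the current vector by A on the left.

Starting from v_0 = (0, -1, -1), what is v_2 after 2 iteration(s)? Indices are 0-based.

v_2 = (-24, -16, 8)

v_0 = (0, -1, -1).
v_1 = A·v_0 = (0, -2, 4).
v_2 = A·v_1 = (-24, -16, 8).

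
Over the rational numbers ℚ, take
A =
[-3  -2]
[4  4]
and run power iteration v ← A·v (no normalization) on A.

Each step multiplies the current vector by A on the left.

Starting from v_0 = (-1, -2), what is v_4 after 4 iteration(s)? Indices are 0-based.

v_0 = (-1, -2).
v_1 = A·v_0 = (7, -12).
v_2 = A·v_1 = (3, -20).
v_3 = A·v_2 = (31, -68).
v_4 = A·v_3 = (43, -148).

v_4 = (43, -148)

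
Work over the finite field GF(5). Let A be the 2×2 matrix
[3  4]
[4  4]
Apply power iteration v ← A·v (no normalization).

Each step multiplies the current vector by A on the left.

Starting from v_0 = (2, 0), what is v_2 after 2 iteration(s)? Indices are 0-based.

v_0 = (2, 0).
v_1 = A·v_0 = (1, 3).
v_2 = A·v_1 = (0, 1).

v_2 = (0, 1)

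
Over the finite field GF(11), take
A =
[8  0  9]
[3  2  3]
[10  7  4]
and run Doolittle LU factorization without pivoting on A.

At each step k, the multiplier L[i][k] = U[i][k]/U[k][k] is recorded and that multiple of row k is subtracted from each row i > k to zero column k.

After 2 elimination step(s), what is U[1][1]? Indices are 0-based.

U[1][1] = 2

Step 1: pivot at (0,0) is 8.
  row1 ← row1 − (10)·row0  ⇒  L[1][0]=10, U row1=(0, 2, 1)
  row2 ← row2 − (4)·row0  ⇒  L[2][0]=4, U row2=(0, 7, 1)
Step 2: pivot at (1,1) is 2.
  row2 ← row2 − (9)·row1  ⇒  L[2][1]=9, U row2=(0, 0, 3)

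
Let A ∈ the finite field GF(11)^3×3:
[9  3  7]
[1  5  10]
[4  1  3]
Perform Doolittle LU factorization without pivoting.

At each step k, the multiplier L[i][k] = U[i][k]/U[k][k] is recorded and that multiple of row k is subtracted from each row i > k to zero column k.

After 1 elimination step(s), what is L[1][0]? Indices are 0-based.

[col 0] pivot 9
  R1 -= 5*R0 → (0, 1, 8)  (L[1][0] := 5)
  R2 -= 9*R0 → (0, 7, 6)  (L[2][0] := 9)

L[1][0] = 5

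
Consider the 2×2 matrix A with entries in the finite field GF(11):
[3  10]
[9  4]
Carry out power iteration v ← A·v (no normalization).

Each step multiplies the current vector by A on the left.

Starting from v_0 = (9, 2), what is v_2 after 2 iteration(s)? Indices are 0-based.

v_0 = (9, 2).
v_1 = A·v_0 = (3, 1).
v_2 = A·v_1 = (8, 9).

v_2 = (8, 9)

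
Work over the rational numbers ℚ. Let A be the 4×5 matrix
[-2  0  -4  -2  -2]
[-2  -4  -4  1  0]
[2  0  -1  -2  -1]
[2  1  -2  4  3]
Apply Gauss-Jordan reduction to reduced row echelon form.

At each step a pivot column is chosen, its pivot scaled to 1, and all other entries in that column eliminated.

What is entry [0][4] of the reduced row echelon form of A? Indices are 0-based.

pivot(0,0)=-2: scale R0 → (1, 0, 2, 1, 1)
  clear (1,0): R1 −= (-2)R0 → (0, -4, 0, 3, 2)
  clear (2,0): R2 −= (2)R0 → (0, 0, -5, -4, -3)
  clear (3,0): R3 −= (2)R0 → (0, 1, -6, 2, 1)
pivot(1,1)=-4: scale R1 → (0, 1, 0, -3/4, -1/2)
  clear (3,1): R3 −= (1)R1 → (0, 0, -6, 11/4, 3/2)
pivot(2,2)=-5: scale R2 → (0, 0, 1, 4/5, 3/5)
  clear (0,2): R0 −= (2)R2 → (1, 0, 0, -3/5, -1/5)
  clear (3,2): R3 −= (-6)R2 → (0, 0, 0, 151/20, 51/10)
pivot(3,3)=151/20: scale R3 → (0, 0, 0, 1, 102/151)
  clear (0,3): R0 −= (-3/5)R3 → (1, 0, 0, 0, 31/151)
  clear (1,3): R1 −= (-3/4)R3 → (0, 1, 0, 0, 1/151)
  clear (2,3): R2 −= (4/5)R3 → (0, 0, 1, 0, 9/151)

M[0][4] = 31/151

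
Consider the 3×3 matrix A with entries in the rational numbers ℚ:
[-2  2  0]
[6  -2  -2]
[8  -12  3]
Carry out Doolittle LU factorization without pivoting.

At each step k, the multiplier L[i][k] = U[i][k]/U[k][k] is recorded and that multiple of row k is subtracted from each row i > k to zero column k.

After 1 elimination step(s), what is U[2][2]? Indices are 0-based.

Step 1: pivot at (0,0) is -2.
  row1 ← row1 − (-3)·row0  ⇒  L[1][0]=-3, U row1=(0, 4, -2)
  row2 ← row2 − (-4)·row0  ⇒  L[2][0]=-4, U row2=(0, -4, 3)

U[2][2] = 3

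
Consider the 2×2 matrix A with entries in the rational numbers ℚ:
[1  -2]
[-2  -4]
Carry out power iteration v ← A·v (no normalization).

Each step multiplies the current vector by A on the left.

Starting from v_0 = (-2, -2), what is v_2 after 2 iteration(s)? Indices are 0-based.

v_2 = (-22, -52)

v_0 = (-2, -2).
v_1 = A·v_0 = (2, 12).
v_2 = A·v_1 = (-22, -52).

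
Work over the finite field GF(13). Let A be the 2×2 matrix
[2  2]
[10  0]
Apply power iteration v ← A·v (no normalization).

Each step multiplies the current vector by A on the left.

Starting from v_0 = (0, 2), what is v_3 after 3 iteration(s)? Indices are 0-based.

v_3 = (5, 2)

v_0 = (0, 2).
v_1 = A·v_0 = (4, 0).
v_2 = A·v_1 = (8, 1).
v_3 = A·v_2 = (5, 2).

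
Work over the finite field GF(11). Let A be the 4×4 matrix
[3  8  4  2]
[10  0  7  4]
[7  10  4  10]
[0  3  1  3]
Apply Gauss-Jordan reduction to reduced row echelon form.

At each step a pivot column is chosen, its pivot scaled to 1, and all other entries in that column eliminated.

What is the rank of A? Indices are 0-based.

[1] R0 /= 3  ⇒  (1, 10, 5, 8)
     R1 -= 10·R0  ⇒  (0, 10, 1, 1)
     R2 -= 7·R0  ⇒  (0, 6, 2, 9)
[2] R1 /= 10  ⇒  (0, 1, 10, 10)
     R0 -= 10·R1  ⇒  (1, 0, 4, 7)
     R2 -= 6·R1  ⇒  (0, 0, 8, 4)
     R3 -= 3·R1  ⇒  (0, 0, 4, 6)
[3] R2 /= 8  ⇒  (0, 0, 1, 6)
     R0 -= 4·R2  ⇒  (1, 0, 0, 5)
     R1 -= 10·R2  ⇒  (0, 1, 0, 5)
     R3 -= 4·R2  ⇒  (0, 0, 0, 4)
[4] R3 /= 4  ⇒  (0, 0, 0, 1)
     R0 -= 5·R3  ⇒  (1, 0, 0, 0)
     R1 -= 5·R3  ⇒  (0, 1, 0, 0)
     R2 -= 6·R3  ⇒  (0, 0, 1, 0)

rank = 4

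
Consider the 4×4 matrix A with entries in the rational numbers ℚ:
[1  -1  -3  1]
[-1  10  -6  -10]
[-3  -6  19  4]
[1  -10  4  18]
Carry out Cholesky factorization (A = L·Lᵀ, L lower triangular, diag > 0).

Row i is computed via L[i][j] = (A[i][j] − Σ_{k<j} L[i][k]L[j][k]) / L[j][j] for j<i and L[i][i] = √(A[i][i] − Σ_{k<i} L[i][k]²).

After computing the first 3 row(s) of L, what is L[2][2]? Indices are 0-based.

Step 1: L[0][0] = √(1) = 1.
  L[1][0] = (-1) / L[0][0] = -1.
Step 2: L[1][1] = √(9) = 3.
  L[2][0] = (-3) / L[0][0] = -3.
  L[2][1] = (-9) / L[1][1] = -3.
Step 3: L[2][2] = √(1) = 1.

L[2][2] = 1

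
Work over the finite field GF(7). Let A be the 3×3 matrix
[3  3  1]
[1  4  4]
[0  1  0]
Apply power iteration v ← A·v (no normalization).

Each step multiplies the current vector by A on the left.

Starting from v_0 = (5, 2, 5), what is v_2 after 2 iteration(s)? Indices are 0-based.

v_2 = (4, 5, 5)

v_0 = (5, 2, 5).
v_1 = A·v_0 = (5, 5, 2).
v_2 = A·v_1 = (4, 5, 5).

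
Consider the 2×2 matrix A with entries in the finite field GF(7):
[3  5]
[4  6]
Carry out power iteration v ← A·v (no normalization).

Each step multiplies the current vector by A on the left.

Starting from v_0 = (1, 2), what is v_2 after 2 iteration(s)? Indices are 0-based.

v_2 = (0, 1)

v_0 = (1, 2).
v_1 = A·v_0 = (6, 2).
v_2 = A·v_1 = (0, 1).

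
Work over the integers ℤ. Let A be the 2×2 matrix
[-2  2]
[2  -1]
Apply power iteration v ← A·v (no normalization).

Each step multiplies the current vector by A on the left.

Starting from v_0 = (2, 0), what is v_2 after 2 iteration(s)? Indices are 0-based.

v_0 = (2, 0).
v_1 = A·v_0 = (-4, 4).
v_2 = A·v_1 = (16, -12).

v_2 = (16, -12)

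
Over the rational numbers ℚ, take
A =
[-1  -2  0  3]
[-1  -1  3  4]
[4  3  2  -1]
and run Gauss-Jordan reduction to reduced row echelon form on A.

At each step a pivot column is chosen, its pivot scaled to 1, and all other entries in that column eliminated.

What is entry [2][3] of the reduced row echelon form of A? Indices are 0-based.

pivot(0,0)=-1: scale R0 → (1, 2, 0, -3)
  clear (1,0): R1 −= (-1)R0 → (0, 1, 3, 1)
  clear (2,0): R2 −= (4)R0 → (0, -5, 2, 11)
pivot(1,1)=1: scale R1 → (0, 1, 3, 1)
  clear (0,1): R0 −= (2)R1 → (1, 0, -6, -5)
  clear (2,1): R2 −= (-5)R1 → (0, 0, 17, 16)
pivot(2,2)=17: scale R2 → (0, 0, 1, 16/17)
  clear (0,2): R0 −= (-6)R2 → (1, 0, 0, 11/17)
  clear (1,2): R1 −= (3)R2 → (0, 1, 0, -31/17)

M[2][3] = 16/17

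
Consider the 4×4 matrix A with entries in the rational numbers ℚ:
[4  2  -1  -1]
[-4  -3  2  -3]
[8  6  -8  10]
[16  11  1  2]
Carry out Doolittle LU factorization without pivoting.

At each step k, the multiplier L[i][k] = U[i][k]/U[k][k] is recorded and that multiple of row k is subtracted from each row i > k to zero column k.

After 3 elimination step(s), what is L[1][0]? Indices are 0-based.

L[1][0] = -1

[col 0] pivot 4
  R1 -= -1*R0 → (0, -1, 1, -4)  (L[1][0] := -1)
  R2 -= 2*R0 → (0, 2, -6, 12)  (L[2][0] := 2)
  R3 -= 4*R0 → (0, 3, 5, 6)  (L[3][0] := 4)
[col 1] pivot -1
  R2 -= -2*R1 → (0, 0, -4, 4)  (L[2][1] := -2)
  R3 -= -3*R1 → (0, 0, 8, -6)  (L[3][1] := -3)
[col 2] pivot -4
  R3 -= -2*R2 → (0, 0, 0, 2)  (L[3][2] := -2)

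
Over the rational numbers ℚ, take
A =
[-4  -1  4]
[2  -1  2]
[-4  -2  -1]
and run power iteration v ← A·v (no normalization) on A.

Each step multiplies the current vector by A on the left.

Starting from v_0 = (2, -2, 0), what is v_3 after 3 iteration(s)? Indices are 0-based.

v_3 = (82, 62, 28)

v_0 = (2, -2, 0).
v_1 = A·v_0 = (-6, 6, -4).
v_2 = A·v_1 = (2, -26, 16).
v_3 = A·v_2 = (82, 62, 28).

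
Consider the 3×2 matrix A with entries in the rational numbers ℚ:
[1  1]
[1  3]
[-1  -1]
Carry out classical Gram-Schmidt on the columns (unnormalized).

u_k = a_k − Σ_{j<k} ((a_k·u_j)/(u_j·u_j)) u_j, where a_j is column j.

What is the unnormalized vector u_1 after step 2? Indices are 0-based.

u_1 = (-2/3, 4/3, 2/3)

Step 1: u_0 = a_0 = (1, 1, -1).
Step 2: u_1 = a_1 − (5/3)·u_0 = (-2/3, 4/3, 2/3).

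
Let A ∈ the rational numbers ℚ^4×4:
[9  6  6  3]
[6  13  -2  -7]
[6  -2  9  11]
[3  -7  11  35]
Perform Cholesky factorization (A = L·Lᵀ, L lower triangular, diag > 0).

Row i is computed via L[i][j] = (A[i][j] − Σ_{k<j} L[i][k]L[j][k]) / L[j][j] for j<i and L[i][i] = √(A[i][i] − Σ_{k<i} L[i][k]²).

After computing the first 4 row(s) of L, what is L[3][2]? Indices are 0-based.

Step 1: L[0][0] = √(9) = 3.
  L[1][0] = (6) / L[0][0] = 2.
Step 2: L[1][1] = √(9) = 3.
  L[2][0] = (6) / L[0][0] = 2.
  L[2][1] = (-6) / L[1][1] = -2.
Step 3: L[2][2] = √(1) = 1.
  L[3][0] = (3) / L[0][0] = 1.
  L[3][1] = (-9) / L[1][1] = -3.
  L[3][2] = (3) / L[2][2] = 3.
Step 4: L[3][3] = √(16) = 4.

L[3][2] = 3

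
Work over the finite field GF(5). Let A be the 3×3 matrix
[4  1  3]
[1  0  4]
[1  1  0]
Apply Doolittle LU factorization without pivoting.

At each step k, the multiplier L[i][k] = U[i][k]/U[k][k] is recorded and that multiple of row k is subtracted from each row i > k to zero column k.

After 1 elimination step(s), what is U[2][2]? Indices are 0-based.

U[2][2] = 3

Step 1: pivot at (0,0) is 4.
  row1 ← row1 − (4)·row0  ⇒  L[1][0]=4, U row1=(0, 1, 2)
  row2 ← row2 − (4)·row0  ⇒  L[2][0]=4, U row2=(0, 2, 3)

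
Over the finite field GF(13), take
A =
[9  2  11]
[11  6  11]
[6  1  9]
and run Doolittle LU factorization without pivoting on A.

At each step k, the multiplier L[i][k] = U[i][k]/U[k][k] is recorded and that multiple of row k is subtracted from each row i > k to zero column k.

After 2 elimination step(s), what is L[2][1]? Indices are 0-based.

L[2][1] = 6

Step 1: pivot at (0,0) is 9.
  row1 ← row1 − (7)·row0  ⇒  L[1][0]=7, U row1=(0, 5, 12)
  row2 ← row2 − (5)·row0  ⇒  L[2][0]=5, U row2=(0, 4, 6)
Step 2: pivot at (1,1) is 5.
  row2 ← row2 − (6)·row1  ⇒  L[2][1]=6, U row2=(0, 0, 12)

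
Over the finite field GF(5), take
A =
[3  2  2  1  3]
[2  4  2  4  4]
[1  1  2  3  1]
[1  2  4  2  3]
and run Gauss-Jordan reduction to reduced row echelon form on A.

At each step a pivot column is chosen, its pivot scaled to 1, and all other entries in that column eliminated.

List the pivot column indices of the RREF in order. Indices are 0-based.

step 1: normalize row 0 (÷3) = (1, 4, 4, 2, 1)
  row 1: subtract 2×row0 = (0, 1, 4, 0, 2)
  row 2: subtract 1×row0 = (0, 2, 3, 1, 0)
  row 3: subtract 1×row0 = (0, 3, 0, 0, 2)
step 2: normalize row 1 (÷1) = (0, 1, 4, 0, 2)
  row 0: subtract 4×row1 = (1, 0, 3, 2, 3)
  row 2: subtract 2×row1 = (0, 0, 0, 1, 1)
  row 3: subtract 3×row1 = (0, 0, 3, 0, 1)
step 3: exchange rows 2,3
step 3: normalize row 2 (÷3) = (0, 0, 1, 0, 2)
  row 0: subtract 3×row2 = (1, 0, 0, 2, 2)
  row 1: subtract 4×row2 = (0, 1, 0, 0, 4)
step 4: normalize row 3 (÷1) = (0, 0, 0, 1, 1)
  row 0: subtract 2×row3 = (1, 0, 0, 0, 0)

pivot columns: 0, 1, 2, 3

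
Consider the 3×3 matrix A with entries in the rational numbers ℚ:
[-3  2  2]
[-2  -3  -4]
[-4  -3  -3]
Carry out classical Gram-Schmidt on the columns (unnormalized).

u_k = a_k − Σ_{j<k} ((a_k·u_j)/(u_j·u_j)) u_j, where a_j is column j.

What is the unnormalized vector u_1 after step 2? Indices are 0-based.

Step 1: u_0 = a_0 = (-3, -2, -4).
Step 2: u_1 = a_1 − (12/29)·u_0 = (94/29, -63/29, -39/29).

u_1 = (94/29, -63/29, -39/29)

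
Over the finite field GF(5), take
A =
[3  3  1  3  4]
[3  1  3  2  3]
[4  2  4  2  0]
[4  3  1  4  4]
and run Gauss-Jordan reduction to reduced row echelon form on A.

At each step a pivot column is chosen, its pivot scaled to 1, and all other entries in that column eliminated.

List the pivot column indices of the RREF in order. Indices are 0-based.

pivot columns: 0, 1, 2, 3

[1] R0 /= 3  ⇒  (1, 1, 2, 1, 3)
     R1 -= 3·R0  ⇒  (0, 3, 2, 4, 4)
     R2 -= 4·R0  ⇒  (0, 3, 1, 3, 3)
     R3 -= 4·R0  ⇒  (0, 4, 3, 0, 2)
[2] R1 /= 3  ⇒  (0, 1, 4, 3, 3)
     R0 -= 1·R1  ⇒  (1, 0, 3, 3, 0)
     R2 -= 3·R1  ⇒  (0, 0, 4, 4, 4)
     R3 -= 4·R1  ⇒  (0, 0, 2, 3, 0)
[3] R2 /= 4  ⇒  (0, 0, 1, 1, 1)
     R0 -= 3·R2  ⇒  (1, 0, 0, 0, 2)
     R1 -= 4·R2  ⇒  (0, 1, 0, 4, 4)
     R3 -= 2·R2  ⇒  (0, 0, 0, 1, 3)
[4] R3 /= 1  ⇒  (0, 0, 0, 1, 3)
     R1 -= 4·R3  ⇒  (0, 1, 0, 0, 2)
     R2 -= 1·R3  ⇒  (0, 0, 1, 0, 3)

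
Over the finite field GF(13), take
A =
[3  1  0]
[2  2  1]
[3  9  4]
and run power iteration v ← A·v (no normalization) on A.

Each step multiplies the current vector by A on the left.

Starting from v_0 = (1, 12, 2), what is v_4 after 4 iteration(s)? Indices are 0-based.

v_4 = (1, 4, 5)

v_0 = (1, 12, 2).
v_1 = A·v_0 = (2, 2, 2).
v_2 = A·v_1 = (8, 10, 6).
v_3 = A·v_2 = (8, 3, 8).
v_4 = A·v_3 = (1, 4, 5).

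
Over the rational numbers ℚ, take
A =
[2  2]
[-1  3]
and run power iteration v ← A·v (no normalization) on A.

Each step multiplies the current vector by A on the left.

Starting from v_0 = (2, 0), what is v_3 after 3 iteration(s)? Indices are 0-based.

v_0 = (2, 0).
v_1 = A·v_0 = (4, -2).
v_2 = A·v_1 = (4, -10).
v_3 = A·v_2 = (-12, -34).

v_3 = (-12, -34)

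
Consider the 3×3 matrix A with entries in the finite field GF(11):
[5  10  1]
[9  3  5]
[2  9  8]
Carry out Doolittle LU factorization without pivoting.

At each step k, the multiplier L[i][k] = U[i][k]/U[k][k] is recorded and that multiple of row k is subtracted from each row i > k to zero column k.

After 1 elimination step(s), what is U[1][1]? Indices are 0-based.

[col 0] pivot 5
  R1 -= 4*R0 → (0, 7, 1)  (L[1][0] := 4)
  R2 -= 7*R0 → (0, 5, 1)  (L[2][0] := 7)

U[1][1] = 7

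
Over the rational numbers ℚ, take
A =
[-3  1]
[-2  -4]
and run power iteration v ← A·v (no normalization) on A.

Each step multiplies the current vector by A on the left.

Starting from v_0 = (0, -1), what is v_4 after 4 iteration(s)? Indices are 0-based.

v_0 = (0, -1).
v_1 = A·v_0 = (-1, 4).
v_2 = A·v_1 = (7, -14).
v_3 = A·v_2 = (-35, 42).
v_4 = A·v_3 = (147, -98).

v_4 = (147, -98)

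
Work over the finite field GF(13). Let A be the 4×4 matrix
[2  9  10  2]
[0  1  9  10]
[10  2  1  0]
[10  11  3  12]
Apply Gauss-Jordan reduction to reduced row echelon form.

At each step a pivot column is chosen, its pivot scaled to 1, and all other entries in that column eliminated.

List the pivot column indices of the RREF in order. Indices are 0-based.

pivot columns: 0, 1, 2, 3

step 1: normalize row 0 (÷2) = (1, 11, 5, 1)
  row 2: subtract 10×row0 = (0, 9, 3, 3)
  row 3: subtract 10×row0 = (0, 5, 5, 2)
step 2: normalize row 1 (÷1) = (0, 1, 9, 10)
  row 0: subtract 11×row1 = (1, 0, 10, 8)
  row 2: subtract 9×row1 = (0, 0, 0, 4)
  row 3: subtract 5×row1 = (0, 0, 12, 4)
step 3: exchange rows 2,3
step 3: normalize row 2 (÷12) = (0, 0, 1, 9)
  row 0: subtract 10×row2 = (1, 0, 0, 9)
  row 1: subtract 9×row2 = (0, 1, 0, 7)
step 4: normalize row 3 (÷4) = (0, 0, 0, 1)
  row 0: subtract 9×row3 = (1, 0, 0, 0)
  row 1: subtract 7×row3 = (0, 1, 0, 0)
  row 2: subtract 9×row3 = (0, 0, 1, 0)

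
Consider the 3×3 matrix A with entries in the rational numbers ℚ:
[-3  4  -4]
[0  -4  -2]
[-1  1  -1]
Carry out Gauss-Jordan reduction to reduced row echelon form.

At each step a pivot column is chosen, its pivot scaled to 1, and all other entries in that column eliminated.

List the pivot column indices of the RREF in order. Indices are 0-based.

pivot columns: 0, 1, 2

pivot(0,0)=-3: scale R0 → (1, -4/3, 4/3)
  clear (2,0): R2 −= (-1)R0 → (0, -1/3, 1/3)
pivot(1,1)=-4: scale R1 → (0, 1, 1/2)
  clear (0,1): R0 −= (-4/3)R1 → (1, 0, 2)
  clear (2,1): R2 −= (-1/3)R1 → (0, 0, 1/2)
pivot(2,2)=1/2: scale R2 → (0, 0, 1)
  clear (0,2): R0 −= (2)R2 → (1, 0, 0)
  clear (1,2): R1 −= (1/2)R2 → (0, 1, 0)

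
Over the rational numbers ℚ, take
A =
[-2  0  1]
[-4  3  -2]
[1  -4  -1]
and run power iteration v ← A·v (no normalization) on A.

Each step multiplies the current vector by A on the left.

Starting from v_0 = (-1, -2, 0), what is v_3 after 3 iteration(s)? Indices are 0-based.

v_0 = (-1, -2, 0).
v_1 = A·v_0 = (2, -2, 7).
v_2 = A·v_1 = (3, -28, 3).
v_3 = A·v_2 = (-3, -102, 112).

v_3 = (-3, -102, 112)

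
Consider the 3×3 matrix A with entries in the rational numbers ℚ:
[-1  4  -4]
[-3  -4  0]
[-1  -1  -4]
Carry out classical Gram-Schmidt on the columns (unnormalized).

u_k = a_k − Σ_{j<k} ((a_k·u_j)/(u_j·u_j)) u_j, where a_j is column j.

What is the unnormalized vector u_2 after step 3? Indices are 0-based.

u_2 = (10/47, 50/47, -160/47)

Step 1: u_0 = a_0 = (-1, -3, -1).
Step 2: u_1 = a_1 − (9/11)·u_0 = (53/11, -17/11, -2/11).
Step 3: u_2 = a_2 − (8/11)·u_0 − (-34/47)·u_1 = (10/47, 50/47, -160/47).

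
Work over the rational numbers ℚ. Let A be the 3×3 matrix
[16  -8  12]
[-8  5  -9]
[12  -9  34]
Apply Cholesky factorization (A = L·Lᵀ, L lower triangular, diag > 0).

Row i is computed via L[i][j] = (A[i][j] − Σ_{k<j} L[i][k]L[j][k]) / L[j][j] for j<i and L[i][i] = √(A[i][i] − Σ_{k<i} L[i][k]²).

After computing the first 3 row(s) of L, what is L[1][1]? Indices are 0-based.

Step 1: L[0][0] = √(16) = 4.
  L[1][0] = (-8) / L[0][0] = -2.
Step 2: L[1][1] = √(1) = 1.
  L[2][0] = (12) / L[0][0] = 3.
  L[2][1] = (-3) / L[1][1] = -3.
Step 3: L[2][2] = √(16) = 4.

L[1][1] = 1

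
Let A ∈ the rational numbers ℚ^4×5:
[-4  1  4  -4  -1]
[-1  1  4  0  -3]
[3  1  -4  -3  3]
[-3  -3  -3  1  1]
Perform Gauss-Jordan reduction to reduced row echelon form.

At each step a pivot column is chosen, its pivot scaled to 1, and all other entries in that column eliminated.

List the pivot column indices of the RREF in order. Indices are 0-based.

pivot(0,0)=-4: scale R0 → (1, -1/4, -1, 1, 1/4)
  clear (1,0): R1 −= (-1)R0 → (0, 3/4, 3, 1, -11/4)
  clear (2,0): R2 −= (3)R0 → (0, 7/4, -1, -6, 9/4)
  clear (3,0): R3 −= (-3)R0 → (0, -15/4, -6, 4, 7/4)
pivot(1,1)=3/4: scale R1 → (0, 1, 4, 4/3, -11/3)
  clear (0,1): R0 −= (-1/4)R1 → (1, 0, 0, 4/3, -2/3)
  clear (2,1): R2 −= (7/4)R1 → (0, 0, -8, -25/3, 26/3)
  clear (3,1): R3 −= (-15/4)R1 → (0, 0, 9, 9, -12)
pivot(2,2)=-8: scale R2 → (0, 0, 1, 25/24, -13/12)
  clear (1,2): R1 −= (4)R2 → (0, 1, 0, -17/6, 2/3)
  clear (3,2): R3 −= (9)R2 → (0, 0, 0, -3/8, -9/4)
pivot(3,3)=-3/8: scale R3 → (0, 0, 0, 1, 6)
  clear (0,3): R0 −= (4/3)R3 → (1, 0, 0, 0, -26/3)
  clear (1,3): R1 −= (-17/6)R3 → (0, 1, 0, 0, 53/3)
  clear (2,3): R2 −= (25/24)R3 → (0, 0, 1, 0, -22/3)

pivot columns: 0, 1, 2, 3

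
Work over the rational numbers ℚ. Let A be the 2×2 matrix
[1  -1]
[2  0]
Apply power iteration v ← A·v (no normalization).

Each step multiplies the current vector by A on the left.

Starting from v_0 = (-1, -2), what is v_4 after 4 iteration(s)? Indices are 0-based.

v_4 = (-5, 2)

v_0 = (-1, -2).
v_1 = A·v_0 = (1, -2).
v_2 = A·v_1 = (3, 2).
v_3 = A·v_2 = (1, 6).
v_4 = A·v_3 = (-5, 2).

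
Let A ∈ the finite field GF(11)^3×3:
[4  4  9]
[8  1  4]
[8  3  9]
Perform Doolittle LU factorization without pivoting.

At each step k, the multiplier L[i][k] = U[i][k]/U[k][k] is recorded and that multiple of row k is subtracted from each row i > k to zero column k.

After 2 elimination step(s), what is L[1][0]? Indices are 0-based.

L[1][0] = 2

k=0: U[0][0]=4
  eliminate (1,0): mult=2, new row 1: (0, 4, 8); set L[1][0]=2
  eliminate (2,0): mult=2, new row 2: (0, 6, 2); set L[2][0]=2
k=1: U[1][1]=4
  eliminate (2,1): mult=7, new row 2: (0, 0, 1); set L[2][1]=7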